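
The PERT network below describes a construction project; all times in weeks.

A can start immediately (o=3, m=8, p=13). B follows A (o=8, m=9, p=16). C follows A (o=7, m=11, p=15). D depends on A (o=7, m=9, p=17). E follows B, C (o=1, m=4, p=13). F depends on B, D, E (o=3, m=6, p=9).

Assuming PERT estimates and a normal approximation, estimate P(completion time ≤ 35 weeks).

te_A = (3 + 4·8 + 13)/6 = 48/6 = 8; σ²_A = ((13−3)/6)² = 2.778
te_B = (8 + 4·9 + 16)/6 = 60/6 = 10; σ²_B = ((16−8)/6)² = 1.778
te_C = (7 + 4·11 + 15)/6 = 66/6 = 11; σ²_C = ((15−7)/6)² = 1.778
te_D = (7 + 4·9 + 17)/6 = 60/6 = 10; σ²_D = ((17−7)/6)² = 2.778
te_E = (1 + 4·4 + 13)/6 = 30/6 = 5; σ²_E = ((13−1)/6)² = 4.000
te_F = (3 + 4·6 + 9)/6 = 36/6 = 6; σ²_F = ((9−3)/6)² = 1.000

Forward pass:
ES_A = 0; EF_A = 8
ES_B = 8; EF_B = 8+10 = 18
ES_C = 8; EF_C = 8+11 = 19
ES_D = 8; EF_D = 8+10 = 18
ES_E = max(EF_B=18, EF_C=19) = 19; EF_E = 19+5 = 24
ES_F = max(EF_B=18, EF_D=18, EF_E=24) = 24; EF_F = 24+6 = 30
Expected project duration μ = 30 weeks. Critical path: A → C → E → F.

Variance along critical path = 2.778 + 1.778 + 4.000 + 1.000 = 9.556; σ = √9.556 = 3.091 weeks.
Z = (35 − 30) / 3.091 = 1.617
P(T ≤ 35) = Φ(1.617) ≈ 0.947

0.947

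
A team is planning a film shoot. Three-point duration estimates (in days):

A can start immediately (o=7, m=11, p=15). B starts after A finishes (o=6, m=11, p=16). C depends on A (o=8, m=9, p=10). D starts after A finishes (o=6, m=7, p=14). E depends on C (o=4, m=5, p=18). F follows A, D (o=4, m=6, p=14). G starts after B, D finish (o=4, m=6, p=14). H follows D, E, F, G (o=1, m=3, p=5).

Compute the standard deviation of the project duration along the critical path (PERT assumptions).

2.79 days

te_A = (7 + 4·11 + 15)/6 = 66/6 = 11; σ²_A = ((15−7)/6)² = 1.778
te_B = (6 + 4·11 + 16)/6 = 66/6 = 11; σ²_B = ((16−6)/6)² = 2.778
te_C = (8 + 4·9 + 10)/6 = 54/6 = 9; σ²_C = ((10−8)/6)² = 0.111
te_D = (6 + 4·7 + 14)/6 = 48/6 = 8; σ²_D = ((14−6)/6)² = 1.778
te_E = (4 + 4·5 + 18)/6 = 42/6 = 7; σ²_E = ((18−4)/6)² = 5.444
te_F = (4 + 4·6 + 14)/6 = 42/6 = 7; σ²_F = ((14−4)/6)² = 2.778
te_G = (4 + 4·6 + 14)/6 = 42/6 = 7; σ²_G = ((14−4)/6)² = 2.778
te_H = (1 + 4·3 + 5)/6 = 18/6 = 3; σ²_H = ((5−1)/6)² = 0.444

Forward pass:
ES_A = 0; EF_A = 11
ES_B = 11; EF_B = 11+11 = 22
ES_C = 11; EF_C = 11+9 = 20
ES_D = 11; EF_D = 11+8 = 19
ES_E = 20; EF_E = 20+7 = 27
ES_F = max(EF_A=11, EF_D=19) = 19; EF_F = 19+7 = 26
ES_G = max(EF_B=22, EF_D=19) = 22; EF_G = 22+7 = 29
ES_H = max(EF_D=19, EF_E=27, EF_F=26, EF_G=29) = 29; EF_H = 29+3 = 32
Expected project duration μ = 32 days. Critical path: A → B → G → H.

Variance along critical path = 1.778 + 2.778 + 2.778 + 0.444 = 7.778
σ = √7.778 = 2.789 days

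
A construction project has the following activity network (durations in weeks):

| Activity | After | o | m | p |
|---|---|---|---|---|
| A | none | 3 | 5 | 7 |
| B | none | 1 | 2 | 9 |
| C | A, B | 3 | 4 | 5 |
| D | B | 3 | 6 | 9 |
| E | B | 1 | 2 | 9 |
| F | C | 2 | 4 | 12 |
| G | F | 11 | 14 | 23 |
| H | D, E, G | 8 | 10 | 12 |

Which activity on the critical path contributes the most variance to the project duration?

G

te_A = (3 + 4·5 + 7)/6 = 30/6 = 5; σ²_A = ((7−3)/6)² = 0.444
te_B = (1 + 4·2 + 9)/6 = 18/6 = 3; σ²_B = ((9−1)/6)² = 1.778
te_C = (3 + 4·4 + 5)/6 = 24/6 = 4; σ²_C = ((5−3)/6)² = 0.111
te_D = (3 + 4·6 + 9)/6 = 36/6 = 6; σ²_D = ((9−3)/6)² = 1.000
te_E = (1 + 4·2 + 9)/6 = 18/6 = 3; σ²_E = ((9−1)/6)² = 1.778
te_F = (2 + 4·4 + 12)/6 = 30/6 = 5; σ²_F = ((12−2)/6)² = 2.778
te_G = (11 + 4·14 + 23)/6 = 90/6 = 15; σ²_G = ((23−11)/6)² = 4.000
te_H = (8 + 4·10 + 12)/6 = 60/6 = 10; σ²_H = ((12−8)/6)² = 0.444

Forward pass:
ES_A = 0; EF_A = 5
ES_B = 0; EF_B = 3
ES_C = max(EF_A=5, EF_B=3) = 5; EF_C = 5+4 = 9
ES_D = 3; EF_D = 3+6 = 9
ES_E = 3; EF_E = 3+3 = 6
ES_F = 9; EF_F = 9+5 = 14
ES_G = 14; EF_G = 14+15 = 29
ES_H = max(EF_D=9, EF_E=6, EF_G=29) = 29; EF_H = 29+10 = 39
Expected project duration μ = 39 weeks. Critical path: A → C → F → G → H.

Variances on critical path: σ²_A=0.444, σ²_C=0.111, σ²_F=2.778, σ²_G=4.000, σ²_H=0.444.
Largest is σ²_G = 4.000.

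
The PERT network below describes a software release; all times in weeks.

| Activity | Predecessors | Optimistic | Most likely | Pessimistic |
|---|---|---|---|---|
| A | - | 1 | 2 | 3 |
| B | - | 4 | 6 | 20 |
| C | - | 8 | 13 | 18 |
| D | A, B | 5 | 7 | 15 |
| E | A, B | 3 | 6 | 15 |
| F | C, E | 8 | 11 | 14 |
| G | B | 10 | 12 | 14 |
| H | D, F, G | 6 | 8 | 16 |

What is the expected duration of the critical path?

35 weeks

te_A = (1 + 4·2 + 3)/6 = 12/6 = 2
te_B = (4 + 4·6 + 20)/6 = 48/6 = 8
te_C = (8 + 4·13 + 18)/6 = 78/6 = 13
te_D = (5 + 4·7 + 15)/6 = 48/6 = 8
te_E = (3 + 4·6 + 15)/6 = 42/6 = 7
te_F = (8 + 4·11 + 14)/6 = 66/6 = 11
te_G = (10 + 4·12 + 14)/6 = 72/6 = 12
te_H = (6 + 4·8 + 16)/6 = 54/6 = 9

Forward pass:
ES_A = 0; EF_A = 2
ES_B = 0; EF_B = 8
ES_C = 0; EF_C = 13
ES_D = max(EF_A=2, EF_B=8) = 8; EF_D = 8+8 = 16
ES_E = max(EF_A=2, EF_B=8) = 8; EF_E = 8+7 = 15
ES_F = max(EF_C=13, EF_E=15) = 15; EF_F = 15+11 = 26
ES_G = 8; EF_G = 8+12 = 20
ES_H = max(EF_D=16, EF_F=26, EF_G=20) = 26; EF_H = 26+9 = 35
Expected project duration μ = 35 weeks. Critical path: B → E → F → H.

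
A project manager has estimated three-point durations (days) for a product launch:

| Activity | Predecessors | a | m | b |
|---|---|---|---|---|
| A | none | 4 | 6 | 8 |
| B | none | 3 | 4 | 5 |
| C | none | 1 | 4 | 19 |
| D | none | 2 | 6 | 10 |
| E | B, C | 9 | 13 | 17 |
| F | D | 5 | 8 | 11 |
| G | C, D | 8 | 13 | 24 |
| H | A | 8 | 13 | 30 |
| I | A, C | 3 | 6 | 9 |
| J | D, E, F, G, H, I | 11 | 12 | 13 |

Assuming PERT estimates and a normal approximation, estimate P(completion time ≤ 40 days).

te_A = (4 + 4·6 + 8)/6 = 36/6 = 6; σ²_A = ((8−4)/6)² = 0.444
te_B = (3 + 4·4 + 5)/6 = 24/6 = 4; σ²_B = ((5−3)/6)² = 0.111
te_C = (1 + 4·4 + 19)/6 = 36/6 = 6; σ²_C = ((19−1)/6)² = 9.000
te_D = (2 + 4·6 + 10)/6 = 36/6 = 6; σ²_D = ((10−2)/6)² = 1.778
te_E = (9 + 4·13 + 17)/6 = 78/6 = 13; σ²_E = ((17−9)/6)² = 1.778
te_F = (5 + 4·8 + 11)/6 = 48/6 = 8; σ²_F = ((11−5)/6)² = 1.000
te_G = (8 + 4·13 + 24)/6 = 84/6 = 14; σ²_G = ((24−8)/6)² = 7.111
te_H = (8 + 4·13 + 30)/6 = 90/6 = 15; σ²_H = ((30−8)/6)² = 13.444
te_I = (3 + 4·6 + 9)/6 = 36/6 = 6; σ²_I = ((9−3)/6)² = 1.000
te_J = (11 + 4·12 + 13)/6 = 72/6 = 12; σ²_J = ((13−11)/6)² = 0.111

Forward pass:
ES_A = 0; EF_A = 6
ES_B = 0; EF_B = 4
ES_C = 0; EF_C = 6
ES_D = 0; EF_D = 6
ES_E = max(EF_B=4, EF_C=6) = 6; EF_E = 6+13 = 19
ES_F = 6; EF_F = 6+8 = 14
ES_G = max(EF_C=6, EF_D=6) = 6; EF_G = 6+14 = 20
ES_H = 6; EF_H = 6+15 = 21
ES_I = max(EF_A=6, EF_C=6) = 6; EF_I = 6+6 = 12
ES_J = max(EF_D=6, EF_E=19, EF_F=14, EF_G=20, EF_H=21, EF_I=12) = 21; EF_J = 21+12 = 33
Expected project duration μ = 33 days. Critical path: A → H → J.

Variance along critical path = 0.444 + 13.444 + 0.111 = 14.000; σ = √14.000 = 3.742 days.
Z = (40 − 33) / 3.742 = 1.871
P(T ≤ 40) = Φ(1.871) ≈ 0.969

0.969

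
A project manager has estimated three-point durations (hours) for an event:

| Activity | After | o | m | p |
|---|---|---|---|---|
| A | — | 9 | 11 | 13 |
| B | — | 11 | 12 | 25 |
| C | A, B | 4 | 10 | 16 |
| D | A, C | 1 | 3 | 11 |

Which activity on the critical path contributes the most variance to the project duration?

te_A = (9 + 4·11 + 13)/6 = 66/6 = 11; σ²_A = ((13−9)/6)² = 0.444
te_B = (11 + 4·12 + 25)/6 = 84/6 = 14; σ²_B = ((25−11)/6)² = 5.444
te_C = (4 + 4·10 + 16)/6 = 60/6 = 10; σ²_C = ((16−4)/6)² = 4.000
te_D = (1 + 4·3 + 11)/6 = 24/6 = 4; σ²_D = ((11−1)/6)² = 2.778

Forward pass:
ES_A = 0; EF_A = 11
ES_B = 0; EF_B = 14
ES_C = max(EF_A=11, EF_B=14) = 14; EF_C = 14+10 = 24
ES_D = max(EF_A=11, EF_C=24) = 24; EF_D = 24+4 = 28
Expected project duration μ = 28 hours. Critical path: B → C → D.

Variances on critical path: σ²_B=5.444, σ²_C=4.000, σ²_D=2.778.
Largest is σ²_B = 5.444.

B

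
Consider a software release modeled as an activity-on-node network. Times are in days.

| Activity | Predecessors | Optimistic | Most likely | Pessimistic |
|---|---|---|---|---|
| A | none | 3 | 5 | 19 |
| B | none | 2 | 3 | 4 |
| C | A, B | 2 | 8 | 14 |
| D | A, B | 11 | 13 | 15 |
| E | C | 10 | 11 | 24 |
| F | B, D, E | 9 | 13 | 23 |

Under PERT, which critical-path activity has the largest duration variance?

A

te_A = (3 + 4·5 + 19)/6 = 42/6 = 7; σ²_A = ((19−3)/6)² = 7.111
te_B = (2 + 4·3 + 4)/6 = 18/6 = 3; σ²_B = ((4−2)/6)² = 0.111
te_C = (2 + 4·8 + 14)/6 = 48/6 = 8; σ²_C = ((14−2)/6)² = 4.000
te_D = (11 + 4·13 + 15)/6 = 78/6 = 13; σ²_D = ((15−11)/6)² = 0.444
te_E = (10 + 4·11 + 24)/6 = 78/6 = 13; σ²_E = ((24−10)/6)² = 5.444
te_F = (9 + 4·13 + 23)/6 = 84/6 = 14; σ²_F = ((23−9)/6)² = 5.444

Forward pass:
ES_A = 0; EF_A = 7
ES_B = 0; EF_B = 3
ES_C = max(EF_A=7, EF_B=3) = 7; EF_C = 7+8 = 15
ES_D = max(EF_A=7, EF_B=3) = 7; EF_D = 7+13 = 20
ES_E = 15; EF_E = 15+13 = 28
ES_F = max(EF_B=3, EF_D=20, EF_E=28) = 28; EF_F = 28+14 = 42
Expected project duration μ = 42 days. Critical path: A → C → E → F.

Variances on critical path: σ²_A=7.111, σ²_C=4.000, σ²_E=5.444, σ²_F=5.444.
Largest is σ²_A = 7.111.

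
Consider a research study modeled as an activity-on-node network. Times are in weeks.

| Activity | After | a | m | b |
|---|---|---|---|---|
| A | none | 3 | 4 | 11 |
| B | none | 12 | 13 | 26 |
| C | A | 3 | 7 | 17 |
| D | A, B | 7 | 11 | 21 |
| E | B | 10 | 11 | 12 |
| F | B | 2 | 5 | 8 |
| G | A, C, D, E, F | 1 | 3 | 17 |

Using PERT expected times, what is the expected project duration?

te_A = (3 + 4·4 + 11)/6 = 30/6 = 5
te_B = (12 + 4·13 + 26)/6 = 90/6 = 15
te_C = (3 + 4·7 + 17)/6 = 48/6 = 8
te_D = (7 + 4·11 + 21)/6 = 72/6 = 12
te_E = (10 + 4·11 + 12)/6 = 66/6 = 11
te_F = (2 + 4·5 + 8)/6 = 30/6 = 5
te_G = (1 + 4·3 + 17)/6 = 30/6 = 5

Forward pass:
ES_A = 0; EF_A = 5
ES_B = 0; EF_B = 15
ES_C = 5; EF_C = 5+8 = 13
ES_D = max(EF_A=5, EF_B=15) = 15; EF_D = 15+12 = 27
ES_E = 15; EF_E = 15+11 = 26
ES_F = 15; EF_F = 15+5 = 20
ES_G = max(EF_A=5, EF_C=13, EF_D=27, EF_E=26, EF_F=20) = 27; EF_G = 27+5 = 32
Expected project duration μ = 32 weeks. Critical path: B → D → G.

32 weeks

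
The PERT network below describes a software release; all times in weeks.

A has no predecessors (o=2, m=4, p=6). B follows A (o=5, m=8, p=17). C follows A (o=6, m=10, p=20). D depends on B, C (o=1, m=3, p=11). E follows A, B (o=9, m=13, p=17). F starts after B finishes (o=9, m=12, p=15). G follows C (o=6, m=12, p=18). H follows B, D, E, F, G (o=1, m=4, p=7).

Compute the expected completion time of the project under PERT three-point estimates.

te_A = (2 + 4·4 + 6)/6 = 24/6 = 4
te_B = (5 + 4·8 + 17)/6 = 54/6 = 9
te_C = (6 + 4·10 + 20)/6 = 66/6 = 11
te_D = (1 + 4·3 + 11)/6 = 24/6 = 4
te_E = (9 + 4·13 + 17)/6 = 78/6 = 13
te_F = (9 + 4·12 + 15)/6 = 72/6 = 12
te_G = (6 + 4·12 + 18)/6 = 72/6 = 12
te_H = (1 + 4·4 + 7)/6 = 24/6 = 4

Forward pass:
ES_A = 0; EF_A = 4
ES_B = 4; EF_B = 4+9 = 13
ES_C = 4; EF_C = 4+11 = 15
ES_D = max(EF_B=13, EF_C=15) = 15; EF_D = 15+4 = 19
ES_E = max(EF_A=4, EF_B=13) = 13; EF_E = 13+13 = 26
ES_F = 13; EF_F = 13+12 = 25
ES_G = 15; EF_G = 15+12 = 27
ES_H = max(EF_B=13, EF_D=19, EF_E=26, EF_F=25, EF_G=27) = 27; EF_H = 27+4 = 31
Expected project duration μ = 31 weeks. Critical path: A → C → G → H.

31 weeks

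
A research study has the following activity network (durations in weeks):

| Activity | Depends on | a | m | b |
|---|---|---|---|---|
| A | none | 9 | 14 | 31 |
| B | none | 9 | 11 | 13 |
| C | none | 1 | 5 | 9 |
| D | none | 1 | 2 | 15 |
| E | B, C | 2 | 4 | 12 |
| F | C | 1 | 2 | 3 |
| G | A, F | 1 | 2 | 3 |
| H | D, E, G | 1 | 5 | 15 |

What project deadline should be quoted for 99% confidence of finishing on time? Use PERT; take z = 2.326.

34.1 weeks

te_A = (9 + 4·14 + 31)/6 = 96/6 = 16; σ²_A = ((31−9)/6)² = 13.444
te_B = (9 + 4·11 + 13)/6 = 66/6 = 11; σ²_B = ((13−9)/6)² = 0.444
te_C = (1 + 4·5 + 9)/6 = 30/6 = 5; σ²_C = ((9−1)/6)² = 1.778
te_D = (1 + 4·2 + 15)/6 = 24/6 = 4; σ²_D = ((15−1)/6)² = 5.444
te_E = (2 + 4·4 + 12)/6 = 30/6 = 5; σ²_E = ((12−2)/6)² = 2.778
te_F = (1 + 4·2 + 3)/6 = 12/6 = 2; σ²_F = ((3−1)/6)² = 0.111
te_G = (1 + 4·2 + 3)/6 = 12/6 = 2; σ²_G = ((3−1)/6)² = 0.111
te_H = (1 + 4·5 + 15)/6 = 36/6 = 6; σ²_H = ((15−1)/6)² = 5.444

Forward pass:
ES_A = 0; EF_A = 16
ES_B = 0; EF_B = 11
ES_C = 0; EF_C = 5
ES_D = 0; EF_D = 4
ES_E = max(EF_B=11, EF_C=5) = 11; EF_E = 11+5 = 16
ES_F = 5; EF_F = 5+2 = 7
ES_G = max(EF_A=16, EF_F=7) = 16; EF_G = 16+2 = 18
ES_H = max(EF_D=4, EF_E=16, EF_G=18) = 18; EF_H = 18+6 = 24
Expected project duration μ = 24 weeks. Critical path: A → G → H.

Variance along critical path = 13.444 + 0.111 + 5.444 = 19.000; σ = 4.359 weeks.
D = μ + z·σ = 24 + 2.326·4.359 = 34.1 weeks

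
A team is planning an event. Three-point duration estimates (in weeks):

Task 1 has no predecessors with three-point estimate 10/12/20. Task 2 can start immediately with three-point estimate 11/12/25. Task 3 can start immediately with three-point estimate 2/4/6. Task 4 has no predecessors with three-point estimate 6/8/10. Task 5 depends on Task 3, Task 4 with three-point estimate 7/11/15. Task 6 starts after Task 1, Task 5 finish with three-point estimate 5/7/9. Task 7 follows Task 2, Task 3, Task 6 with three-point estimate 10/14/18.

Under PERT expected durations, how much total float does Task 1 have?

6 weeks

te_Task 1 = (10 + 4·12 + 20)/6 = 78/6 = 13
te_Task 2 = (11 + 4·12 + 25)/6 = 84/6 = 14
te_Task 3 = (2 + 4·4 + 6)/6 = 24/6 = 4
te_Task 4 = (6 + 4·8 + 10)/6 = 48/6 = 8
te_Task 5 = (7 + 4·11 + 15)/6 = 66/6 = 11
te_Task 6 = (5 + 4·7 + 9)/6 = 42/6 = 7
te_Task 7 = (10 + 4·14 + 18)/6 = 84/6 = 14

Forward pass:
ES_Task 1 = 0; EF_Task 1 = 13
ES_Task 2 = 0; EF_Task 2 = 14
ES_Task 3 = 0; EF_Task 3 = 4
ES_Task 4 = 0; EF_Task 4 = 8
ES_Task 5 = max(EF_Task 3=4, EF_Task 4=8) = 8; EF_Task 5 = 8+11 = 19
ES_Task 6 = max(EF_Task 1=13, EF_Task 5=19) = 19; EF_Task 6 = 19+7 = 26
ES_Task 7 = max(EF_Task 2=14, EF_Task 3=4, EF_Task 6=26) = 26; EF_Task 7 = 26+14 = 40
Expected project duration μ = 40 weeks. Critical path: Task 4 → Task 5 → Task 6 → Task 7.

Backward pass:
LF_Task 7 = 40; LS_Task 7 = 40−14 = 26
LF_Task 6 = LS_Task 7 = 26; LS_Task 6 = 26−7 = 19
LF_Task 5 = LS_Task 6 = 19; LS_Task 5 = 19−11 = 8
LF_Task 4 = LS_Task 5 = 8; LS_Task 4 = 8−8 = 0
LF_Task 3 = min(LS_Task 5=8, LS_Task 7=26) = 8; LS_Task 3 = 8−4 = 4
LF_Task 2 = LS_Task 7 = 26; LS_Task 2 = 26−14 = 12
LF_Task 1 = LS_Task 6 = 19; LS_Task 1 = 19−13 = 6
Slack_Task 1 = LS_Task 1 − ES_Task 1 = 6 − 0 = 6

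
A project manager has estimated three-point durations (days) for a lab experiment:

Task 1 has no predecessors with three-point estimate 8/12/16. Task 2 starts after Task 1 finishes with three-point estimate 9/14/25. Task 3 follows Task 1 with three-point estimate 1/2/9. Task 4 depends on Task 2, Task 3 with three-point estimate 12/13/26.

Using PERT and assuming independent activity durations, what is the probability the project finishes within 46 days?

0.855

te_Task 1 = (8 + 4·12 + 16)/6 = 72/6 = 12; σ²_Task 1 = ((16−8)/6)² = 1.778
te_Task 2 = (9 + 4·14 + 25)/6 = 90/6 = 15; σ²_Task 2 = ((25−9)/6)² = 7.111
te_Task 3 = (1 + 4·2 + 9)/6 = 18/6 = 3; σ²_Task 3 = ((9−1)/6)² = 1.778
te_Task 4 = (12 + 4·13 + 26)/6 = 90/6 = 15; σ²_Task 4 = ((26−12)/6)² = 5.444

Forward pass:
ES_Task 1 = 0; EF_Task 1 = 12
ES_Task 2 = 12; EF_Task 2 = 12+15 = 27
ES_Task 3 = 12; EF_Task 3 = 12+3 = 15
ES_Task 4 = max(EF_Task 2=27, EF_Task 3=15) = 27; EF_Task 4 = 27+15 = 42
Expected project duration μ = 42 days. Critical path: Task 1 → Task 2 → Task 4.

Variance along critical path = 1.778 + 7.111 + 5.444 = 14.333; σ = √14.333 = 3.786 days.
Z = (46 − 42) / 3.786 = 1.057
P(T ≤ 46) = Φ(1.057) ≈ 0.855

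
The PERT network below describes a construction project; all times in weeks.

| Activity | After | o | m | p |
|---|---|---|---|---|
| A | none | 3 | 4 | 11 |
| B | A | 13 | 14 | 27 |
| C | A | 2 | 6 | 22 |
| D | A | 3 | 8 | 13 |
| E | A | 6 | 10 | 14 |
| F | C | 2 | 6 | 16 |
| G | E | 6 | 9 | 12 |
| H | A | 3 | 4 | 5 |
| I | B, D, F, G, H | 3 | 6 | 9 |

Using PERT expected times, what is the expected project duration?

te_A = (3 + 4·4 + 11)/6 = 30/6 = 5
te_B = (13 + 4·14 + 27)/6 = 96/6 = 16
te_C = (2 + 4·6 + 22)/6 = 48/6 = 8
te_D = (3 + 4·8 + 13)/6 = 48/6 = 8
te_E = (6 + 4·10 + 14)/6 = 60/6 = 10
te_F = (2 + 4·6 + 16)/6 = 42/6 = 7
te_G = (6 + 4·9 + 12)/6 = 54/6 = 9
te_H = (3 + 4·4 + 5)/6 = 24/6 = 4
te_I = (3 + 4·6 + 9)/6 = 36/6 = 6

Forward pass:
ES_A = 0; EF_A = 5
ES_B = 5; EF_B = 5+16 = 21
ES_C = 5; EF_C = 5+8 = 13
ES_D = 5; EF_D = 5+8 = 13
ES_E = 5; EF_E = 5+10 = 15
ES_F = 13; EF_F = 13+7 = 20
ES_G = 15; EF_G = 15+9 = 24
ES_H = 5; EF_H = 5+4 = 9
ES_I = max(EF_B=21, EF_D=13, EF_F=20, EF_G=24, EF_H=9) = 24; EF_I = 24+6 = 30
Expected project duration μ = 30 weeks. Critical path: A → E → G → I.

30 weeks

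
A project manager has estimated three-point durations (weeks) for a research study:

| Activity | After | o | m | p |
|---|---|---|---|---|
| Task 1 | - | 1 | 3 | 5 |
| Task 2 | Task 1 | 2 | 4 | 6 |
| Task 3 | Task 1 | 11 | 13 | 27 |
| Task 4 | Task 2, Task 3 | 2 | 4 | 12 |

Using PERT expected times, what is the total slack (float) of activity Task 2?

te_Task 1 = (1 + 4·3 + 5)/6 = 18/6 = 3
te_Task 2 = (2 + 4·4 + 6)/6 = 24/6 = 4
te_Task 3 = (11 + 4·13 + 27)/6 = 90/6 = 15
te_Task 4 = (2 + 4·4 + 12)/6 = 30/6 = 5

Forward pass:
ES_Task 1 = 0; EF_Task 1 = 3
ES_Task 2 = 3; EF_Task 2 = 3+4 = 7
ES_Task 3 = 3; EF_Task 3 = 3+15 = 18
ES_Task 4 = max(EF_Task 2=7, EF_Task 3=18) = 18; EF_Task 4 = 18+5 = 23
Expected project duration μ = 23 weeks. Critical path: Task 1 → Task 3 → Task 4.

Backward pass:
LF_Task 4 = 23; LS_Task 4 = 23−5 = 18
LF_Task 3 = LS_Task 4 = 18; LS_Task 3 = 18−15 = 3
LF_Task 2 = LS_Task 4 = 18; LS_Task 2 = 18−4 = 14
LF_Task 1 = min(LS_Task 2=14, LS_Task 3=3) = 3; LS_Task 1 = 3−3 = 0
Slack_Task 2 = LS_Task 2 − ES_Task 2 = 14 − 3 = 11

11 weeks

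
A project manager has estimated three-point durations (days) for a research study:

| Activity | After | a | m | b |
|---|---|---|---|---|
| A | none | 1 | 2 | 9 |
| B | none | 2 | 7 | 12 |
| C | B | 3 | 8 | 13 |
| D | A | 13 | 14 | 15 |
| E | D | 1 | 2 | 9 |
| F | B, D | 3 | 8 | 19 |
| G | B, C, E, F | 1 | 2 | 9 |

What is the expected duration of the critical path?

te_A = (1 + 4·2 + 9)/6 = 18/6 = 3
te_B = (2 + 4·7 + 12)/6 = 42/6 = 7
te_C = (3 + 4·8 + 13)/6 = 48/6 = 8
te_D = (13 + 4·14 + 15)/6 = 84/6 = 14
te_E = (1 + 4·2 + 9)/6 = 18/6 = 3
te_F = (3 + 4·8 + 19)/6 = 54/6 = 9
te_G = (1 + 4·2 + 9)/6 = 18/6 = 3

Forward pass:
ES_A = 0; EF_A = 3
ES_B = 0; EF_B = 7
ES_C = 7; EF_C = 7+8 = 15
ES_D = 3; EF_D = 3+14 = 17
ES_E = 17; EF_E = 17+3 = 20
ES_F = max(EF_B=7, EF_D=17) = 17; EF_F = 17+9 = 26
ES_G = max(EF_B=7, EF_C=15, EF_E=20, EF_F=26) = 26; EF_G = 26+3 = 29
Expected project duration μ = 29 days. Critical path: A → D → F → G.

29 days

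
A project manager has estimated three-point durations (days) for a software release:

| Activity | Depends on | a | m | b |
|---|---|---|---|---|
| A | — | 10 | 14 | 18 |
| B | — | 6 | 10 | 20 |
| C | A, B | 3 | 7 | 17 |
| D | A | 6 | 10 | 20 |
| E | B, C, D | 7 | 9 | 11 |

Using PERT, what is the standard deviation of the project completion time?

te_A = (10 + 4·14 + 18)/6 = 84/6 = 14; σ²_A = ((18−10)/6)² = 1.778
te_B = (6 + 4·10 + 20)/6 = 66/6 = 11; σ²_B = ((20−6)/6)² = 5.444
te_C = (3 + 4·7 + 17)/6 = 48/6 = 8; σ²_C = ((17−3)/6)² = 5.444
te_D = (6 + 4·10 + 20)/6 = 66/6 = 11; σ²_D = ((20−6)/6)² = 5.444
te_E = (7 + 4·9 + 11)/6 = 54/6 = 9; σ²_E = ((11−7)/6)² = 0.444

Forward pass:
ES_A = 0; EF_A = 14
ES_B = 0; EF_B = 11
ES_C = max(EF_A=14, EF_B=11) = 14; EF_C = 14+8 = 22
ES_D = 14; EF_D = 14+11 = 25
ES_E = max(EF_B=11, EF_C=22, EF_D=25) = 25; EF_E = 25+9 = 34
Expected project duration μ = 34 days. Critical path: A → D → E.

Variance along critical path = 1.778 + 5.444 + 0.444 = 7.667
σ = √7.667 = 2.769 days

2.77 days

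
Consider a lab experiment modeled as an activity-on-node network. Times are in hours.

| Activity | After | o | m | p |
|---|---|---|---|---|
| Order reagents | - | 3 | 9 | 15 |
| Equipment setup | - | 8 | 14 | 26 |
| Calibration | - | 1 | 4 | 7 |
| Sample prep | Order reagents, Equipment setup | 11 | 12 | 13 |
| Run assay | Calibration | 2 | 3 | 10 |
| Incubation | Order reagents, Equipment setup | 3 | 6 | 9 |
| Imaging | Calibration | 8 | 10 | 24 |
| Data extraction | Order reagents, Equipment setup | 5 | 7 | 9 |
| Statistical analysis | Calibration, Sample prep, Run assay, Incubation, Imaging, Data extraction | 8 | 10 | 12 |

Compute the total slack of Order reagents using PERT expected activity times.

te_Order reagents = (3 + 4·9 + 15)/6 = 54/6 = 9
te_Equipment setup = (8 + 4·14 + 26)/6 = 90/6 = 15
te_Calibration = (1 + 4·4 + 7)/6 = 24/6 = 4
te_Sample prep = (11 + 4·12 + 13)/6 = 72/6 = 12
te_Run assay = (2 + 4·3 + 10)/6 = 24/6 = 4
te_Incubation = (3 + 4·6 + 9)/6 = 36/6 = 6
te_Imaging = (8 + 4·10 + 24)/6 = 72/6 = 12
te_Data extraction = (5 + 4·7 + 9)/6 = 42/6 = 7
te_Statistical analysis = (8 + 4·10 + 12)/6 = 60/6 = 10

Forward pass:
ES_Order reagents = 0; EF_Order reagents = 9
ES_Equipment setup = 0; EF_Equipment setup = 15
ES_Calibration = 0; EF_Calibration = 4
ES_Sample prep = max(EF_Order reagents=9, EF_Equipment setup=15) = 15; EF_Sample prep = 15+12 = 27
ES_Run assay = 4; EF_Run assay = 4+4 = 8
ES_Incubation = max(EF_Order reagents=9, EF_Equipment setup=15) = 15; EF_Incubation = 15+6 = 21
ES_Imaging = 4; EF_Imaging = 4+12 = 16
ES_Data extraction = max(EF_Order reagents=9, EF_Equipment setup=15) = 15; EF_Data extraction = 15+7 = 22
ES_Statistical analysis = max(EF_Calibration=4, EF_Sample prep=27, EF_Run assay=8, EF_Incubation=21, EF_Imaging=16, EF_Data extraction=22) = 27; EF_Statistical analysis = 27+10 = 37
Expected project duration μ = 37 hours. Critical path: Equipment setup → Sample prep → Statistical analysis.

Backward pass:
LF_Statistical analysis = 37; LS_Statistical analysis = 37−10 = 27
LF_Data extraction = LS_Statistical analysis = 27; LS_Data extraction = 27−7 = 20
LF_Imaging = LS_Statistical analysis = 27; LS_Imaging = 27−12 = 15
LF_Incubation = LS_Statistical analysis = 27; LS_Incubation = 27−6 = 21
LF_Run assay = LS_Statistical analysis = 27; LS_Run assay = 27−4 = 23
LF_Sample prep = LS_Statistical analysis = 27; LS_Sample prep = 27−12 = 15
LF_Calibration = min(LS_Run assay=23, LS_Imaging=15, LS_Statistical analysis=27) = 15; LS_Calibration = 15−4 = 11
LF_Equipment setup = min(LS_Sample prep=15, LS_Incubation=21, LS_Data extraction=20) = 15; LS_Equipment setup = 15−15 = 0
LF_Order reagents = min(LS_Sample prep=15, LS_Incubation=21, LS_Data extraction=20) = 15; LS_Order reagents = 15−9 = 6
Slack_Order reagents = LS_Order reagents − ES_Order reagents = 6 − 0 = 6

6 hours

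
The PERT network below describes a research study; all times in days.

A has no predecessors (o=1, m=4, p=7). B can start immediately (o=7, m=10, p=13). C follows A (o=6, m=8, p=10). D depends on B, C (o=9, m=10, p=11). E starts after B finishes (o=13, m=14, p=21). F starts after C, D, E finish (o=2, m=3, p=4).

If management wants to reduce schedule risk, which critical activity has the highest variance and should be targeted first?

E

te_A = (1 + 4·4 + 7)/6 = 24/6 = 4; σ²_A = ((7−1)/6)² = 1.000
te_B = (7 + 4·10 + 13)/6 = 60/6 = 10; σ²_B = ((13−7)/6)² = 1.000
te_C = (6 + 4·8 + 10)/6 = 48/6 = 8; σ²_C = ((10−6)/6)² = 0.444
te_D = (9 + 4·10 + 11)/6 = 60/6 = 10; σ²_D = ((11−9)/6)² = 0.111
te_E = (13 + 4·14 + 21)/6 = 90/6 = 15; σ²_E = ((21−13)/6)² = 1.778
te_F = (2 + 4·3 + 4)/6 = 18/6 = 3; σ²_F = ((4−2)/6)² = 0.111

Forward pass:
ES_A = 0; EF_A = 4
ES_B = 0; EF_B = 10
ES_C = 4; EF_C = 4+8 = 12
ES_D = max(EF_B=10, EF_C=12) = 12; EF_D = 12+10 = 22
ES_E = 10; EF_E = 10+15 = 25
ES_F = max(EF_C=12, EF_D=22, EF_E=25) = 25; EF_F = 25+3 = 28
Expected project duration μ = 28 days. Critical path: B → E → F.

Variances on critical path: σ²_B=1.000, σ²_E=1.778, σ²_F=0.111.
Largest is σ²_E = 1.778.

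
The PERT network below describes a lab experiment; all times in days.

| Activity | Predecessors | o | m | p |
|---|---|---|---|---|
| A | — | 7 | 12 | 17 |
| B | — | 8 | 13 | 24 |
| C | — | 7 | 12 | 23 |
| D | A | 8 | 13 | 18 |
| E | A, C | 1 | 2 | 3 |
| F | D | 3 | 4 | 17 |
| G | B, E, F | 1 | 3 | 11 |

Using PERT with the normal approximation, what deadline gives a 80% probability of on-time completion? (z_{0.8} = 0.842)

te_A = (7 + 4·12 + 17)/6 = 72/6 = 12; σ²_A = ((17−7)/6)² = 2.778
te_B = (8 + 4·13 + 24)/6 = 84/6 = 14; σ²_B = ((24−8)/6)² = 7.111
te_C = (7 + 4·12 + 23)/6 = 78/6 = 13; σ²_C = ((23−7)/6)² = 7.111
te_D = (8 + 4·13 + 18)/6 = 78/6 = 13; σ²_D = ((18−8)/6)² = 2.778
te_E = (1 + 4·2 + 3)/6 = 12/6 = 2; σ²_E = ((3−1)/6)² = 0.111
te_F = (3 + 4·4 + 17)/6 = 36/6 = 6; σ²_F = ((17−3)/6)² = 5.444
te_G = (1 + 4·3 + 11)/6 = 24/6 = 4; σ²_G = ((11−1)/6)² = 2.778

Forward pass:
ES_A = 0; EF_A = 12
ES_B = 0; EF_B = 14
ES_C = 0; EF_C = 13
ES_D = 12; EF_D = 12+13 = 25
ES_E = max(EF_A=12, EF_C=13) = 13; EF_E = 13+2 = 15
ES_F = 25; EF_F = 25+6 = 31
ES_G = max(EF_B=14, EF_E=15, EF_F=31) = 31; EF_G = 31+4 = 35
Expected project duration μ = 35 days. Critical path: A → D → F → G.

Variance along critical path = 2.778 + 2.778 + 5.444 + 2.778 = 13.778; σ = 3.712 days.
D = μ + z·σ = 35 + 0.842·3.712 = 38.1 days

38.1 days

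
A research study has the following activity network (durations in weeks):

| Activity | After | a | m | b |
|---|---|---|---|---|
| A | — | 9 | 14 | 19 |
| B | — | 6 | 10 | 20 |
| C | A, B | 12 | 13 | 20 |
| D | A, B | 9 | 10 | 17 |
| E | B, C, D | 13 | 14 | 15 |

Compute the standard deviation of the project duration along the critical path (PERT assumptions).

te_A = (9 + 4·14 + 19)/6 = 84/6 = 14; σ²_A = ((19−9)/6)² = 2.778
te_B = (6 + 4·10 + 20)/6 = 66/6 = 11; σ²_B = ((20−6)/6)² = 5.444
te_C = (12 + 4·13 + 20)/6 = 84/6 = 14; σ²_C = ((20−12)/6)² = 1.778
te_D = (9 + 4·10 + 17)/6 = 66/6 = 11; σ²_D = ((17−9)/6)² = 1.778
te_E = (13 + 4·14 + 15)/6 = 84/6 = 14; σ²_E = ((15−13)/6)² = 0.111

Forward pass:
ES_A = 0; EF_A = 14
ES_B = 0; EF_B = 11
ES_C = max(EF_A=14, EF_B=11) = 14; EF_C = 14+14 = 28
ES_D = max(EF_A=14, EF_B=11) = 14; EF_D = 14+11 = 25
ES_E = max(EF_B=11, EF_C=28, EF_D=25) = 28; EF_E = 28+14 = 42
Expected project duration μ = 42 weeks. Critical path: A → C → E.

Variance along critical path = 2.778 + 1.778 + 0.111 = 4.667
σ = √4.667 = 2.160 weeks

2.16 weeks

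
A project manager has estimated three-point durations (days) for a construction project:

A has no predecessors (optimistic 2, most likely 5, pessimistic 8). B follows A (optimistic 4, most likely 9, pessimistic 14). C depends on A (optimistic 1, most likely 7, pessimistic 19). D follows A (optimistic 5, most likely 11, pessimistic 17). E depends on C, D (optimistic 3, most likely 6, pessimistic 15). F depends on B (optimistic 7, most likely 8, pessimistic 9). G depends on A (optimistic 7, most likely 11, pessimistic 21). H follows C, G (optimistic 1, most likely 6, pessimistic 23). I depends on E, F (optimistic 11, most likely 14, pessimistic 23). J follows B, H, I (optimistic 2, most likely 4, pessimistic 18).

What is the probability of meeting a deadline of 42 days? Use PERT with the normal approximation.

0.328

te_A = (2 + 4·5 + 8)/6 = 30/6 = 5; σ²_A = ((8−2)/6)² = 1.000
te_B = (4 + 4·9 + 14)/6 = 54/6 = 9; σ²_B = ((14−4)/6)² = 2.778
te_C = (1 + 4·7 + 19)/6 = 48/6 = 8; σ²_C = ((19−1)/6)² = 9.000
te_D = (5 + 4·11 + 17)/6 = 66/6 = 11; σ²_D = ((17−5)/6)² = 4.000
te_E = (3 + 4·6 + 15)/6 = 42/6 = 7; σ²_E = ((15−3)/6)² = 4.000
te_F = (7 + 4·8 + 9)/6 = 48/6 = 8; σ²_F = ((9−7)/6)² = 0.111
te_G = (7 + 4·11 + 21)/6 = 72/6 = 12; σ²_G = ((21−7)/6)² = 5.444
te_H = (1 + 4·6 + 23)/6 = 48/6 = 8; σ²_H = ((23−1)/6)² = 13.444
te_I = (11 + 4·14 + 23)/6 = 90/6 = 15; σ²_I = ((23−11)/6)² = 4.000
te_J = (2 + 4·4 + 18)/6 = 36/6 = 6; σ²_J = ((18−2)/6)² = 7.111

Forward pass:
ES_A = 0; EF_A = 5
ES_B = 5; EF_B = 5+9 = 14
ES_C = 5; EF_C = 5+8 = 13
ES_D = 5; EF_D = 5+11 = 16
ES_E = max(EF_C=13, EF_D=16) = 16; EF_E = 16+7 = 23
ES_F = 14; EF_F = 14+8 = 22
ES_G = 5; EF_G = 5+12 = 17
ES_H = max(EF_C=13, EF_G=17) = 17; EF_H = 17+8 = 25
ES_I = max(EF_E=23, EF_F=22) = 23; EF_I = 23+15 = 38
ES_J = max(EF_B=14, EF_H=25, EF_I=38) = 38; EF_J = 38+6 = 44
Expected project duration μ = 44 days. Critical path: A → D → E → I → J.

Variance along critical path = 1.000 + 4.000 + 4.000 + 4.000 + 7.111 = 20.111; σ = √20.111 = 4.485 days.
Z = (42 − 44) / 4.485 = -0.446
P(T ≤ 42) = Φ(-0.446) ≈ 0.328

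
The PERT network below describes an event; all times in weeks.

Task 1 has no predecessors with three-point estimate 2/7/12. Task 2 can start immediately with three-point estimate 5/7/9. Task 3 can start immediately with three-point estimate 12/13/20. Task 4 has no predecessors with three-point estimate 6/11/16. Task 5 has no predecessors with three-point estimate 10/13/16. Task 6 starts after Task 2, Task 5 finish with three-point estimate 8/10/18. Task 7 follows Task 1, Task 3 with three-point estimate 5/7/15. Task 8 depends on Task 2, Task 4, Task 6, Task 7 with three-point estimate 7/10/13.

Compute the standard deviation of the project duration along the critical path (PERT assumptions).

2.19 weeks

te_Task 1 = (2 + 4·7 + 12)/6 = 42/6 = 7; σ²_Task 1 = ((12−2)/6)² = 2.778
te_Task 2 = (5 + 4·7 + 9)/6 = 42/6 = 7; σ²_Task 2 = ((9−5)/6)² = 0.444
te_Task 3 = (12 + 4·13 + 20)/6 = 84/6 = 14; σ²_Task 3 = ((20−12)/6)² = 1.778
te_Task 4 = (6 + 4·11 + 16)/6 = 66/6 = 11; σ²_Task 4 = ((16−6)/6)² = 2.778
te_Task 5 = (10 + 4·13 + 16)/6 = 78/6 = 13; σ²_Task 5 = ((16−10)/6)² = 1.000
te_Task 6 = (8 + 4·10 + 18)/6 = 66/6 = 11; σ²_Task 6 = ((18−8)/6)² = 2.778
te_Task 7 = (5 + 4·7 + 15)/6 = 48/6 = 8; σ²_Task 7 = ((15−5)/6)² = 2.778
te_Task 8 = (7 + 4·10 + 13)/6 = 60/6 = 10; σ²_Task 8 = ((13−7)/6)² = 1.000

Forward pass:
ES_Task 1 = 0; EF_Task 1 = 7
ES_Task 2 = 0; EF_Task 2 = 7
ES_Task 3 = 0; EF_Task 3 = 14
ES_Task 4 = 0; EF_Task 4 = 11
ES_Task 5 = 0; EF_Task 5 = 13
ES_Task 6 = max(EF_Task 2=7, EF_Task 5=13) = 13; EF_Task 6 = 13+11 = 24
ES_Task 7 = max(EF_Task 1=7, EF_Task 3=14) = 14; EF_Task 7 = 14+8 = 22
ES_Task 8 = max(EF_Task 2=7, EF_Task 4=11, EF_Task 6=24, EF_Task 7=22) = 24; EF_Task 8 = 24+10 = 34
Expected project duration μ = 34 weeks. Critical path: Task 5 → Task 6 → Task 8.

Variance along critical path = 1.000 + 2.778 + 1.000 = 4.778
σ = √4.778 = 2.186 weeks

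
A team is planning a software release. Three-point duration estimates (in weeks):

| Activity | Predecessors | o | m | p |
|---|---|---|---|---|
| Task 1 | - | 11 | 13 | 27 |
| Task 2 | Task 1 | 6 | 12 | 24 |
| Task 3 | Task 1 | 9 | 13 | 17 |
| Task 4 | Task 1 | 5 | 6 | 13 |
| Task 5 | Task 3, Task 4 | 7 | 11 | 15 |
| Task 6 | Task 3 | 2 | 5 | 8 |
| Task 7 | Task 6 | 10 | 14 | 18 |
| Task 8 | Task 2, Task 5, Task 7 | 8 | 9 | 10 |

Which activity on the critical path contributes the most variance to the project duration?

Task 1

te_Task 1 = (11 + 4·13 + 27)/6 = 90/6 = 15; σ²_Task 1 = ((27−11)/6)² = 7.111
te_Task 2 = (6 + 4·12 + 24)/6 = 78/6 = 13; σ²_Task 2 = ((24−6)/6)² = 9.000
te_Task 3 = (9 + 4·13 + 17)/6 = 78/6 = 13; σ²_Task 3 = ((17−9)/6)² = 1.778
te_Task 4 = (5 + 4·6 + 13)/6 = 42/6 = 7; σ²_Task 4 = ((13−5)/6)² = 1.778
te_Task 5 = (7 + 4·11 + 15)/6 = 66/6 = 11; σ²_Task 5 = ((15−7)/6)² = 1.778
te_Task 6 = (2 + 4·5 + 8)/6 = 30/6 = 5; σ²_Task 6 = ((8−2)/6)² = 1.000
te_Task 7 = (10 + 4·14 + 18)/6 = 84/6 = 14; σ²_Task 7 = ((18−10)/6)² = 1.778
te_Task 8 = (8 + 4·9 + 10)/6 = 54/6 = 9; σ²_Task 8 = ((10−8)/6)² = 0.111

Forward pass:
ES_Task 1 = 0; EF_Task 1 = 15
ES_Task 2 = 15; EF_Task 2 = 15+13 = 28
ES_Task 3 = 15; EF_Task 3 = 15+13 = 28
ES_Task 4 = 15; EF_Task 4 = 15+7 = 22
ES_Task 5 = max(EF_Task 3=28, EF_Task 4=22) = 28; EF_Task 5 = 28+11 = 39
ES_Task 6 = 28; EF_Task 6 = 28+5 = 33
ES_Task 7 = 33; EF_Task 7 = 33+14 = 47
ES_Task 8 = max(EF_Task 2=28, EF_Task 5=39, EF_Task 7=47) = 47; EF_Task 8 = 47+9 = 56
Expected project duration μ = 56 weeks. Critical path: Task 1 → Task 3 → Task 6 → Task 7 → Task 8.

Variances on critical path: σ²_Task 1=7.111, σ²_Task 3=1.778, σ²_Task 6=1.000, σ²_Task 7=1.778, σ²_Task 8=0.111.
Largest is σ²_Task 1 = 7.111.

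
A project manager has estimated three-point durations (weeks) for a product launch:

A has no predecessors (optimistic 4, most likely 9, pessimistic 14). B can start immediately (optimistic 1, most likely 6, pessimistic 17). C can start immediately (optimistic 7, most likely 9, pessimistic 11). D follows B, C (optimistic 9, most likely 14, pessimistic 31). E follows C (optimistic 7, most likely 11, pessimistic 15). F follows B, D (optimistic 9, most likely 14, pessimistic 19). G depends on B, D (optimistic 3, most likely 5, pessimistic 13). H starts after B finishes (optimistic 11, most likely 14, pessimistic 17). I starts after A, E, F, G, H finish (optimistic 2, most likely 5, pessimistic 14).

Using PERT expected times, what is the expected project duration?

45 weeks

te_A = (4 + 4·9 + 14)/6 = 54/6 = 9
te_B = (1 + 4·6 + 17)/6 = 42/6 = 7
te_C = (7 + 4·9 + 11)/6 = 54/6 = 9
te_D = (9 + 4·14 + 31)/6 = 96/6 = 16
te_E = (7 + 4·11 + 15)/6 = 66/6 = 11
te_F = (9 + 4·14 + 19)/6 = 84/6 = 14
te_G = (3 + 4·5 + 13)/6 = 36/6 = 6
te_H = (11 + 4·14 + 17)/6 = 84/6 = 14
te_I = (2 + 4·5 + 14)/6 = 36/6 = 6

Forward pass:
ES_A = 0; EF_A = 9
ES_B = 0; EF_B = 7
ES_C = 0; EF_C = 9
ES_D = max(EF_B=7, EF_C=9) = 9; EF_D = 9+16 = 25
ES_E = 9; EF_E = 9+11 = 20
ES_F = max(EF_B=7, EF_D=25) = 25; EF_F = 25+14 = 39
ES_G = max(EF_B=7, EF_D=25) = 25; EF_G = 25+6 = 31
ES_H = 7; EF_H = 7+14 = 21
ES_I = max(EF_A=9, EF_E=20, EF_F=39, EF_G=31, EF_H=21) = 39; EF_I = 39+6 = 45
Expected project duration μ = 45 weeks. Critical path: C → D → F → I.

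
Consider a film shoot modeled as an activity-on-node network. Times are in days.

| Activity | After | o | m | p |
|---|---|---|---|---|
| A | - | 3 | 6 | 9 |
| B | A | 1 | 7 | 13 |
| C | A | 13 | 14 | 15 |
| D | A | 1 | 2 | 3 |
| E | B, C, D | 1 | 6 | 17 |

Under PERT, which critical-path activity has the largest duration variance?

E

te_A = (3 + 4·6 + 9)/6 = 36/6 = 6; σ²_A = ((9−3)/6)² = 1.000
te_B = (1 + 4·7 + 13)/6 = 42/6 = 7; σ²_B = ((13−1)/6)² = 4.000
te_C = (13 + 4·14 + 15)/6 = 84/6 = 14; σ²_C = ((15−13)/6)² = 0.111
te_D = (1 + 4·2 + 3)/6 = 12/6 = 2; σ²_D = ((3−1)/6)² = 0.111
te_E = (1 + 4·6 + 17)/6 = 42/6 = 7; σ²_E = ((17−1)/6)² = 7.111

Forward pass:
ES_A = 0; EF_A = 6
ES_B = 6; EF_B = 6+7 = 13
ES_C = 6; EF_C = 6+14 = 20
ES_D = 6; EF_D = 6+2 = 8
ES_E = max(EF_B=13, EF_C=20, EF_D=8) = 20; EF_E = 20+7 = 27
Expected project duration μ = 27 days. Critical path: A → C → E.

Variances on critical path: σ²_A=1.000, σ²_C=0.111, σ²_E=7.111.
Largest is σ²_E = 7.111.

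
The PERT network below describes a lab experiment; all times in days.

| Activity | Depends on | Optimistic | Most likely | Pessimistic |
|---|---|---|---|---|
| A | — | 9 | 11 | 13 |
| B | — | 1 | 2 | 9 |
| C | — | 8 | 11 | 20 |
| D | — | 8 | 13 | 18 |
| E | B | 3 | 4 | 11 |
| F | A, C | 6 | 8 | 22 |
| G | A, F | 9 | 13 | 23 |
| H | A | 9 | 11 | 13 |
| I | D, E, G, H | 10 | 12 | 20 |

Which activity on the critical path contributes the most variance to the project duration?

F

te_A = (9 + 4·11 + 13)/6 = 66/6 = 11; σ²_A = ((13−9)/6)² = 0.444
te_B = (1 + 4·2 + 9)/6 = 18/6 = 3; σ²_B = ((9−1)/6)² = 1.778
te_C = (8 + 4·11 + 20)/6 = 72/6 = 12; σ²_C = ((20−8)/6)² = 4.000
te_D = (8 + 4·13 + 18)/6 = 78/6 = 13; σ²_D = ((18−8)/6)² = 2.778
te_E = (3 + 4·4 + 11)/6 = 30/6 = 5; σ²_E = ((11−3)/6)² = 1.778
te_F = (6 + 4·8 + 22)/6 = 60/6 = 10; σ²_F = ((22−6)/6)² = 7.111
te_G = (9 + 4·13 + 23)/6 = 84/6 = 14; σ²_G = ((23−9)/6)² = 5.444
te_H = (9 + 4·11 + 13)/6 = 66/6 = 11; σ²_H = ((13−9)/6)² = 0.444
te_I = (10 + 4·12 + 20)/6 = 78/6 = 13; σ²_I = ((20−10)/6)² = 2.778

Forward pass:
ES_A = 0; EF_A = 11
ES_B = 0; EF_B = 3
ES_C = 0; EF_C = 12
ES_D = 0; EF_D = 13
ES_E = 3; EF_E = 3+5 = 8
ES_F = max(EF_A=11, EF_C=12) = 12; EF_F = 12+10 = 22
ES_G = max(EF_A=11, EF_F=22) = 22; EF_G = 22+14 = 36
ES_H = 11; EF_H = 11+11 = 22
ES_I = max(EF_D=13, EF_E=8, EF_G=36, EF_H=22) = 36; EF_I = 36+13 = 49
Expected project duration μ = 49 days. Critical path: C → F → G → I.

Variances on critical path: σ²_C=4.000, σ²_F=7.111, σ²_G=5.444, σ²_I=2.778.
Largest is σ²_F = 7.111.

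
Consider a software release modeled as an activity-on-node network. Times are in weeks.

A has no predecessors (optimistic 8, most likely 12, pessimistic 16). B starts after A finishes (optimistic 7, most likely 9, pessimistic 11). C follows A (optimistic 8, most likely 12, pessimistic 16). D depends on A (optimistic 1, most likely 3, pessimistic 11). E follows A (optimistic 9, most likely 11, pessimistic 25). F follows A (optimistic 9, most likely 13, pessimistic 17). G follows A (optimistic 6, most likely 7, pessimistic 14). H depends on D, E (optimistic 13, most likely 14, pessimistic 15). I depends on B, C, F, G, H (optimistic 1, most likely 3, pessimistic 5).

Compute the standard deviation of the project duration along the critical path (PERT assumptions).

3.07 weeks

te_A = (8 + 4·12 + 16)/6 = 72/6 = 12; σ²_A = ((16−8)/6)² = 1.778
te_B = (7 + 4·9 + 11)/6 = 54/6 = 9; σ²_B = ((11−7)/6)² = 0.444
te_C = (8 + 4·12 + 16)/6 = 72/6 = 12; σ²_C = ((16−8)/6)² = 1.778
te_D = (1 + 4·3 + 11)/6 = 24/6 = 4; σ²_D = ((11−1)/6)² = 2.778
te_E = (9 + 4·11 + 25)/6 = 78/6 = 13; σ²_E = ((25−9)/6)² = 7.111
te_F = (9 + 4·13 + 17)/6 = 78/6 = 13; σ²_F = ((17−9)/6)² = 1.778
te_G = (6 + 4·7 + 14)/6 = 48/6 = 8; σ²_G = ((14−6)/6)² = 1.778
te_H = (13 + 4·14 + 15)/6 = 84/6 = 14; σ²_H = ((15−13)/6)² = 0.111
te_I = (1 + 4·3 + 5)/6 = 18/6 = 3; σ²_I = ((5−1)/6)² = 0.444

Forward pass:
ES_A = 0; EF_A = 12
ES_B = 12; EF_B = 12+9 = 21
ES_C = 12; EF_C = 12+12 = 24
ES_D = 12; EF_D = 12+4 = 16
ES_E = 12; EF_E = 12+13 = 25
ES_F = 12; EF_F = 12+13 = 25
ES_G = 12; EF_G = 12+8 = 20
ES_H = max(EF_D=16, EF_E=25) = 25; EF_H = 25+14 = 39
ES_I = max(EF_B=21, EF_C=24, EF_F=25, EF_G=20, EF_H=39) = 39; EF_I = 39+3 = 42
Expected project duration μ = 42 weeks. Critical path: A → E → H → I.

Variance along critical path = 1.778 + 7.111 + 0.111 + 0.444 = 9.444
σ = √9.444 = 3.073 weeks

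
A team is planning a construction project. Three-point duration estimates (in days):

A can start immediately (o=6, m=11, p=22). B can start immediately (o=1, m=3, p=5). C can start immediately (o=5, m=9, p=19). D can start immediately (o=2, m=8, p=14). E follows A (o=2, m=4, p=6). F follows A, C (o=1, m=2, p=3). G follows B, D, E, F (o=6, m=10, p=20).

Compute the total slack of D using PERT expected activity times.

te_A = (6 + 4·11 + 22)/6 = 72/6 = 12
te_B = (1 + 4·3 + 5)/6 = 18/6 = 3
te_C = (5 + 4·9 + 19)/6 = 60/6 = 10
te_D = (2 + 4·8 + 14)/6 = 48/6 = 8
te_E = (2 + 4·4 + 6)/6 = 24/6 = 4
te_F = (1 + 4·2 + 3)/6 = 12/6 = 2
te_G = (6 + 4·10 + 20)/6 = 66/6 = 11

Forward pass:
ES_A = 0; EF_A = 12
ES_B = 0; EF_B = 3
ES_C = 0; EF_C = 10
ES_D = 0; EF_D = 8
ES_E = 12; EF_E = 12+4 = 16
ES_F = max(EF_A=12, EF_C=10) = 12; EF_F = 12+2 = 14
ES_G = max(EF_B=3, EF_D=8, EF_E=16, EF_F=14) = 16; EF_G = 16+11 = 27
Expected project duration μ = 27 days. Critical path: A → E → G.

Backward pass:
LF_G = 27; LS_G = 27−11 = 16
LF_F = LS_G = 16; LS_F = 16−2 = 14
LF_E = LS_G = 16; LS_E = 16−4 = 12
LF_D = LS_G = 16; LS_D = 16−8 = 8
LF_C = LS_F = 14; LS_C = 14−10 = 4
LF_B = LS_G = 16; LS_B = 16−3 = 13
LF_A = min(LS_E=12, LS_F=14) = 12; LS_A = 12−12 = 0
Slack_D = LS_D − ES_D = 8 − 0 = 8

8 days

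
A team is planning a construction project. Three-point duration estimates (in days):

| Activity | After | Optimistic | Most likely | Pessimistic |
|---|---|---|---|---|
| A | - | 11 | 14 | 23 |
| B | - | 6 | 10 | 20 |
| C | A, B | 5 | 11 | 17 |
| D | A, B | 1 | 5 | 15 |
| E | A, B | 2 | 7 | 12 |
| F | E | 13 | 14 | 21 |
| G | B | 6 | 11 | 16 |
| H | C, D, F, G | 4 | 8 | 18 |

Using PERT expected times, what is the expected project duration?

te_A = (11 + 4·14 + 23)/6 = 90/6 = 15
te_B = (6 + 4·10 + 20)/6 = 66/6 = 11
te_C = (5 + 4·11 + 17)/6 = 66/6 = 11
te_D = (1 + 4·5 + 15)/6 = 36/6 = 6
te_E = (2 + 4·7 + 12)/6 = 42/6 = 7
te_F = (13 + 4·14 + 21)/6 = 90/6 = 15
te_G = (6 + 4·11 + 16)/6 = 66/6 = 11
te_H = (4 + 4·8 + 18)/6 = 54/6 = 9

Forward pass:
ES_A = 0; EF_A = 15
ES_B = 0; EF_B = 11
ES_C = max(EF_A=15, EF_B=11) = 15; EF_C = 15+11 = 26
ES_D = max(EF_A=15, EF_B=11) = 15; EF_D = 15+6 = 21
ES_E = max(EF_A=15, EF_B=11) = 15; EF_E = 15+7 = 22
ES_F = 22; EF_F = 22+15 = 37
ES_G = 11; EF_G = 11+11 = 22
ES_H = max(EF_C=26, EF_D=21, EF_F=37, EF_G=22) = 37; EF_H = 37+9 = 46
Expected project duration μ = 46 days. Critical path: A → E → F → H.

46 days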